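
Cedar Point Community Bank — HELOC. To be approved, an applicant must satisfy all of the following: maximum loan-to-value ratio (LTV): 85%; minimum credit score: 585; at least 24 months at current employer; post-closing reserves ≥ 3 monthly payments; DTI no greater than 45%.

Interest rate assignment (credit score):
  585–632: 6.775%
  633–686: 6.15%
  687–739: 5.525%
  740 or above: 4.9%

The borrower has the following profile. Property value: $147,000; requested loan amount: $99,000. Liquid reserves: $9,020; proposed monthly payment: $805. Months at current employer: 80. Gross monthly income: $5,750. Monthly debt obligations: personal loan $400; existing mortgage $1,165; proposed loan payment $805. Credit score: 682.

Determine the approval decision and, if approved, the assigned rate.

Approved at 6.15%

Credit score 682 ≥ 585 (meets minimum)
Employment 80 ≥ 24 months
Liquid reserves cover 9,020/805 = 11.2 months — ≥ 3 required
Total monthly debts = (400 + 1,165 + 805) = 2,370. Debt-to-income = 2,370/5,750 = 41.2% — meets 45% limit
LTV: 99,000 ÷ 147,000 = 67.3%, within 85% cap
All requirements met. Score 682 falls in the 633–686 tier → 6.15%.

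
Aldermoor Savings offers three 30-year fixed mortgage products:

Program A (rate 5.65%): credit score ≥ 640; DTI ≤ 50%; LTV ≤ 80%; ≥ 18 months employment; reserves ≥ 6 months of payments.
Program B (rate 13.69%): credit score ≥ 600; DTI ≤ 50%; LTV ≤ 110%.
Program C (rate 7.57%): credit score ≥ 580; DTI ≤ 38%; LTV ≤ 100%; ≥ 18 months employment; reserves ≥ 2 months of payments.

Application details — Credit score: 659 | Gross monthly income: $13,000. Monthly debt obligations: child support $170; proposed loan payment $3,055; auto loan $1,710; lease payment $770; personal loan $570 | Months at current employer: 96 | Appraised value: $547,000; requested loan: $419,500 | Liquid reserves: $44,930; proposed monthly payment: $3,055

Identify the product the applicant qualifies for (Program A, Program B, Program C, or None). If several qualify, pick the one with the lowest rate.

Total debts = (170 + 3,055 + 1,710 + 770 + 570) = 6,275; DTI = 6,275/13,000 = 48.3%.
LTV = 419,500/547,000 = 76.7%.
Reserves = 44,930/3,055 = 14.7 months.
Program A: score 659 ≥ 640; DTI 48.3% ≤ 50%; LTV 76.7% ≤ 80%; employment 96 ≥ 18 mo; reserves 14.7 ≥ 6 mo → qualifies.
Program B: score 659 ≥ 600; DTI 48.3% ≤ 50%; LTV 76.7% ≤ 110% → qualifies.
Program C: score 659 ≥ 580; DTI 48.3% > 38%; LTV 76.7% ≤ 100%; employment 96 ≥ 18 mo; reserves 14.7 ≥ 2 mo → does not qualify.
Qualifying: Program A, Program B. Lowest rate is 5.65% → Program A.

Program A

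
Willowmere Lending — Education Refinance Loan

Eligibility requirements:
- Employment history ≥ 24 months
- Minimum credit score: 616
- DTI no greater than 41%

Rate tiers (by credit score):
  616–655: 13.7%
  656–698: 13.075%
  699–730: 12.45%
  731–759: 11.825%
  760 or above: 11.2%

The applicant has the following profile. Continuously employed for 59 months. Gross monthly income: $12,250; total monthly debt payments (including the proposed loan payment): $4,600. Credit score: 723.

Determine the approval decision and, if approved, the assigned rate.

Credit score 723 ≥ 616 (meets minimum)
Employment 59 ≥ 24 months
DTI = 4,600/12,250 = 37.6% ≤ 41%
All requirements met. Score 723 falls in the 699–730 tier → 12.45%.

Approved at 12.45%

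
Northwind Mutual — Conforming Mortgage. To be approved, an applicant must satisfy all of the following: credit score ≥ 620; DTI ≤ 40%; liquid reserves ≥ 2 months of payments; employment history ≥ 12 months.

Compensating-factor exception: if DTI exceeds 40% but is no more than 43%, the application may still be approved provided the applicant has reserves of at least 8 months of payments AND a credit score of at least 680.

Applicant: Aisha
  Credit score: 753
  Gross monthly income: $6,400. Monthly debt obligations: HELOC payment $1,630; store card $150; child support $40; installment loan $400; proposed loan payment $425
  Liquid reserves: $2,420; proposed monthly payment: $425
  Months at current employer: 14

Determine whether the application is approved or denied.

Credit score 753 ≥ 620 (meets base)
Total debts = (1,630 + 150 + 40 + 400 + 425) = 2,645. DTI: 2,645 ÷ 6,400 = 41.3%, over the 40% base limit.
Liquid reserves cover 2,420/425 = 5.7 months — ≥ 2 required
Employment 14 ≥ 12 months
41.3% falls in the override range (40%–43%), so the compensating-factor test applies.
Override check — reserves: 5.7 mo (short of 8); score: 753 (ok).
Compensating-factor requirement not fully met.

Denied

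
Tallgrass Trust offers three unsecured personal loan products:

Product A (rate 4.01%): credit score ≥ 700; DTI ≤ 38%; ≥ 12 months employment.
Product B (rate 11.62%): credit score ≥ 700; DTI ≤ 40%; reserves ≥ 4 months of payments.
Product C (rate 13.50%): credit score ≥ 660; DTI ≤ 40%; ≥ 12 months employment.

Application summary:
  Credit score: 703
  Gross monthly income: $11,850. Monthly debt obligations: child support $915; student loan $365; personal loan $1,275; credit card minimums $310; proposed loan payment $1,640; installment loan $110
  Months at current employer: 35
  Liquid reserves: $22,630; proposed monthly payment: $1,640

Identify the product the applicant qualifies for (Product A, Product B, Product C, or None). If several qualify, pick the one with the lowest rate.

Total debts = (915 + 365 + 1,275 + 310 + 1,640 + 110) = 4,615; DTI = 4,615/11,850 = 38.9%.
Reserves = 22,630/1,640 = 13.8 months.
Product A: score 703 ≥ 700; DTI 38.9% > 38%; employment 35 ≥ 12 mo → does not qualify.
Product B: score 703 ≥ 700; DTI 38.9% ≤ 40%; reserves 13.8 ≥ 4 mo → qualifies.
Product C: score 703 ≥ 660; DTI 38.9% ≤ 40%; employment 35 ≥ 12 mo → qualifies.
Qualifying: Product B, Product C. Lowest rate is 11.62% → Product B.

Product B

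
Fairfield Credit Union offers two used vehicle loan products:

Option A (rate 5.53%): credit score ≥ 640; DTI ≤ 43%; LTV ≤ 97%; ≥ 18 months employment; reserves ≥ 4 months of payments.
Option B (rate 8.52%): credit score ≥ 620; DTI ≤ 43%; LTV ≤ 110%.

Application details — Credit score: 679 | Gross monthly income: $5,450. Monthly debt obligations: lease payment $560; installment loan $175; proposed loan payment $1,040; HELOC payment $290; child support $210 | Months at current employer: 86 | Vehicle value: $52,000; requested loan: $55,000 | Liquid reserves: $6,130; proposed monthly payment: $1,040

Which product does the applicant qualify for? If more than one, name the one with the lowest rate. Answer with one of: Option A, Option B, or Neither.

Option B

Total debts = (560 + 175 + 1,040 + 290 + 210) = 2,275; DTI = 2,275/5,450 = 41.7%.
LTV = 55,000/52,000 = 105.8%.
Reserves = 6,130/1,040 = 5.9 months.
Option A: score 679 ≥ 640; DTI 41.7% ≤ 43%; LTV 105.8% > 97%; employment 86 ≥ 18 mo; reserves 5.9 ≥ 4 mo → does not qualify.
Option B: score 679 ≥ 620; DTI 41.7% ≤ 43%; LTV 105.8% ≤ 110% → qualifies.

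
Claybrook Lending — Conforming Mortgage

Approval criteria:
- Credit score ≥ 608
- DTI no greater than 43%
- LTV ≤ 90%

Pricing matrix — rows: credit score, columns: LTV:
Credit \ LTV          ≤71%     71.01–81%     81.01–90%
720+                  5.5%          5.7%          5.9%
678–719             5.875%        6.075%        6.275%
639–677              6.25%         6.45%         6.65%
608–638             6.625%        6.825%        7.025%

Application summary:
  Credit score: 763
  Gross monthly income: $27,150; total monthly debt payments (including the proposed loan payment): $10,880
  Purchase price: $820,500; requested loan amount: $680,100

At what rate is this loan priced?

Credit score 763 ≥ 608; Debt-to-income = 10,880/27,150 = 40.1% — meets 43% limit
Loan-to-value = 680,100/820,500 = 82.9% — pass (90% max)
Score 763 is in the 720+ band; LTV 82.9% is in the 81.01–90% band → 5.9%.

5.9%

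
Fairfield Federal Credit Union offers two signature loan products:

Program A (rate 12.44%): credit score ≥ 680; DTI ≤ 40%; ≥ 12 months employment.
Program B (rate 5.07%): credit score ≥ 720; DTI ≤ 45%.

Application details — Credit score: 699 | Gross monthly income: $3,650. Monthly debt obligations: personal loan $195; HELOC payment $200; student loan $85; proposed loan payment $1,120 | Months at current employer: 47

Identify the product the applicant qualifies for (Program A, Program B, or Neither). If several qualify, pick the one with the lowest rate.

Neither

Total debts = (195 + 200 + 85 + 1,120) = 1,600; DTI = 1,600/3,650 = 43.8%.
Program A: score 699 ≥ 680; DTI 43.8% > 40%; employment 47 ≥ 12 mo → does not qualify.
Program B: score 699 < 720; DTI 43.8% ≤ 45% → does not qualify.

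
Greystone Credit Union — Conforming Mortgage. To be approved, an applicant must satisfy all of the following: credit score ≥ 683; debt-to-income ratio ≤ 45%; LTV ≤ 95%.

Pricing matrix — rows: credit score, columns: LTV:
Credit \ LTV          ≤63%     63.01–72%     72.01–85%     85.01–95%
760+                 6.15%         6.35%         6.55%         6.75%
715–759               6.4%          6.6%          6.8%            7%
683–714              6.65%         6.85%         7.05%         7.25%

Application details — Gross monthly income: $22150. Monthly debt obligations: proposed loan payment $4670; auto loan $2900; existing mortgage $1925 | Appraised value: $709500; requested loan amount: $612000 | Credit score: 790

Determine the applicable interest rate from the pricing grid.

6.75%

Credit score 790 ≥ 683; Total monthly debts = (4,670 + 2,900 + 1,925) = 9,495. Debt-to-income = 9,495/22,150 = 42.9% — meets 45% limit
LTV: 612,000 ÷ 709,500 = 86.3%, within 95% cap
Row: 790 falls in 760+. Column: 86.3% falls in 85.01–95%. Rate = 6.75%.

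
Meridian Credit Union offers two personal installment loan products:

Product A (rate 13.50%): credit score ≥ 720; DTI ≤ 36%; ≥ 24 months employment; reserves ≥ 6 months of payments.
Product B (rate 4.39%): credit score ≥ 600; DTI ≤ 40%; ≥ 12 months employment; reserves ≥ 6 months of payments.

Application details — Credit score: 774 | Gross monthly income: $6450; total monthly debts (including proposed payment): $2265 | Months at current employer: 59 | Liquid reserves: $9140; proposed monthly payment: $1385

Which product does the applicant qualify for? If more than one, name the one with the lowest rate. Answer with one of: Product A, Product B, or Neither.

DTI = 2,265/6,450 = 35.1%.
Reserves = 9,140/1,385 = 6.6 months.
Product A: score 774 ≥ 720; DTI 35.1% ≤ 36%; employment 59 ≥ 24 mo; reserves 6.6 ≥ 6 mo → qualifies.
Product B: score 774 ≥ 600; DTI 35.1% ≤ 40%; employment 59 ≥ 12 mo; reserves 6.6 ≥ 6 mo → qualifies.
Qualifying: Product A, Product B. Lowest rate is 4.39% → Product B.

Product B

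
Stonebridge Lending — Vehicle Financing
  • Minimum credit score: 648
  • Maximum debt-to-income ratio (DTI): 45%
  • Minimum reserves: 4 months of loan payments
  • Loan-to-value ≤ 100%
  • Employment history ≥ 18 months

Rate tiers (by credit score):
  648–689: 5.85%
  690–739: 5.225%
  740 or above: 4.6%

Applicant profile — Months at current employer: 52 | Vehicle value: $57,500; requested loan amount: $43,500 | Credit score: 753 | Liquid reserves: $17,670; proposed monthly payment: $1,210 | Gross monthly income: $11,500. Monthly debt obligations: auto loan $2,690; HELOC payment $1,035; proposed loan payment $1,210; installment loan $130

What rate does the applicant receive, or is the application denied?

Approved at 4.6%

Credit score 753 ≥ 648 (meets minimum)
Reserves: 17,670 ÷ 1,210 = 14.6 months (meets 4-month minimum)
Loan-to-value = 43,500/57,500 = 75.7% — pass (100% max)
Total monthly debts = (2,690 + 1,035 + 1,210 + 130) = 5,065. DTI: 5,065 ÷ 11,500 = 44%, within the 45% cap
Employment 52 ≥ 18 months
All requirements met. Score 753 falls in the 740 or above tier → 4.6%.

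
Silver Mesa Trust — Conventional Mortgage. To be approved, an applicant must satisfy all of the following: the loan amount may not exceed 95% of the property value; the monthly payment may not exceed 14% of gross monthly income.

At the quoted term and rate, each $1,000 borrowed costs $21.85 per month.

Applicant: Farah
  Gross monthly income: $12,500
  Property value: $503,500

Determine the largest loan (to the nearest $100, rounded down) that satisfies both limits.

Payment cap: 14% × $12,500 = $1,750/month.
At $21.85 per $1,000, that supports 1,750/21.85 × 1,000 ≈ $80,091 → $80,000.
LTV cap: 95% × $503,500 = $478,325 → $478,300.
Binding constraint: payment-to-income.

$80,000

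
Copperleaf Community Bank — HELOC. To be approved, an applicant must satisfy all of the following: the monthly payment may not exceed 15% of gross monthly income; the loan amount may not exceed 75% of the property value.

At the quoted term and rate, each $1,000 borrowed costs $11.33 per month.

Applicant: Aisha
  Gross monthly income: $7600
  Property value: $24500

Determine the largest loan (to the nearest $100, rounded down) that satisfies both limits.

$18,300

Payment cap: 15% × $7,600 = $1,140/month.
At $11.33 per $1,000, that supports 1,140/11.33 × 1,000 ≈ $100,617 → $100,600.
LTV cap: 75% × $24,500 = $18,375 → $18,300.
Binding constraint: loan-to-value.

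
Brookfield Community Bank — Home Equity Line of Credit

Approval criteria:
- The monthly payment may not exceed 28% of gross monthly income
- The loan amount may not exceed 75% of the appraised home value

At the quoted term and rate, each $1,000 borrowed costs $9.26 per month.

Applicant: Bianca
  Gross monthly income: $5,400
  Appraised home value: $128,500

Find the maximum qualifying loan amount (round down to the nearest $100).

Payment cap: 28% × $5,400 = $1,512/month.
At $9.26 per $1,000, that supports 1,512/9.26 × 1,000 ≈ $163,282 → $163,200.
LTV cap: 75% × $128,500 = $96,375 → $96,300.
Binding constraint: loan-to-value.

$96,300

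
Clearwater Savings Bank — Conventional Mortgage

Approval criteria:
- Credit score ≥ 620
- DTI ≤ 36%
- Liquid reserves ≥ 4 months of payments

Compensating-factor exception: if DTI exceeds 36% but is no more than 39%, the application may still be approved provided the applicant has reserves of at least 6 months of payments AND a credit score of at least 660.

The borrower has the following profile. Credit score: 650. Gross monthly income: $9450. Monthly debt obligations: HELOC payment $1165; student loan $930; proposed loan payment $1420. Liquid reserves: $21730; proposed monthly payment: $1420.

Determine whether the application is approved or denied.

Denied

Credit score 650 ≥ 620 (meets base)
Total debts = (1,165 + 930 + 1,420) = 3,515. DTI: 3,515 ÷ 9,450 = 37.2%, over the 36% base limit.
Reserves = 21,730/1,420 = 15.3 months ≥ 4
DTI 37.2% is within the 36%–39% exception band; checking compensating factors.
Override check — reserves: 15.3 mo (ok); score: 650 (below 660).
Compensating-factor requirement not fully met.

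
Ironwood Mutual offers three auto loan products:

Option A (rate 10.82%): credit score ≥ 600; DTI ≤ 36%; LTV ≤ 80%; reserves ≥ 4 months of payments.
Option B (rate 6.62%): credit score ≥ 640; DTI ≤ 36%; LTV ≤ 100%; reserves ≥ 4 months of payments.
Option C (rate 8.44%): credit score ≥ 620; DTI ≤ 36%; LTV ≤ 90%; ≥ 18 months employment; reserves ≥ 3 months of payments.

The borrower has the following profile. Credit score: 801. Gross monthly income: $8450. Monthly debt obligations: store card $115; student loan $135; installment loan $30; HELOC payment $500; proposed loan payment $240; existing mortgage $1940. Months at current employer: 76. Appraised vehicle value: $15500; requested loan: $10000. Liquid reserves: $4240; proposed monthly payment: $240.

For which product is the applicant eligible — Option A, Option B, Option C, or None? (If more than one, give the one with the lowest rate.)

Option B

Total debts = (115 + 135 + 30 + 500 + 240 + 1,940) = 2,960; DTI = 2,960/8,450 = 35%.
LTV = 10,000/15,500 = 64.5%.
Reserves = 4,240/240 = 17.7 months.
Option A: score 801 ≥ 600; DTI 35% ≤ 36%; LTV 64.5% ≤ 80%; reserves 17.7 ≥ 4 mo → qualifies.
Option B: score 801 ≥ 640; DTI 35% ≤ 36%; LTV 64.5% ≤ 100%; reserves 17.7 ≥ 4 mo → qualifies.
Option C: score 801 ≥ 620; DTI 35% ≤ 36%; LTV 64.5% ≤ 90%; employment 76 ≥ 18 mo; reserves 17.7 ≥ 3 mo → qualifies.
Qualifying: Option A, Option B, Option C. Lowest rate is 6.62% → Option B.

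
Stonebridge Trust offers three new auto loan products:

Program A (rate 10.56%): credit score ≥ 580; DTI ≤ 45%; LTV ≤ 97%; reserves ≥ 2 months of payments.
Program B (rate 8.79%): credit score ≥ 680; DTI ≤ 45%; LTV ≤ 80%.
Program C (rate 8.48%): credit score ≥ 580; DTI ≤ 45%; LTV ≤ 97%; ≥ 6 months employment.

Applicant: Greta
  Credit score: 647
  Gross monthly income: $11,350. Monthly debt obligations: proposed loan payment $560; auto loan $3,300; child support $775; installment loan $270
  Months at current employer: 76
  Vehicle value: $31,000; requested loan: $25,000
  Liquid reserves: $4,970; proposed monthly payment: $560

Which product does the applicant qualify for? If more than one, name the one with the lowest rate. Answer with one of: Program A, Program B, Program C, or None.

Program C

Total debts = (560 + 3,300 + 775 + 270) = 4,905; DTI = 4,905/11,350 = 43.2%.
LTV = 25,000/31,000 = 80.6%.
Reserves = 4,970/560 = 8.9 months.
Program A: score 647 ≥ 580; DTI 43.2% ≤ 45%; LTV 80.6% ≤ 97%; reserves 8.9 ≥ 2 mo → qualifies.
Program B: score 647 < 680; DTI 43.2% ≤ 45%; LTV 80.6% > 80% → does not qualify.
Program C: score 647 ≥ 580; DTI 43.2% ≤ 45%; LTV 80.6% ≤ 97%; employment 76 ≥ 6 mo → qualifies.
Qualifying: Program A, Program C. Lowest rate is 8.48% → Program C.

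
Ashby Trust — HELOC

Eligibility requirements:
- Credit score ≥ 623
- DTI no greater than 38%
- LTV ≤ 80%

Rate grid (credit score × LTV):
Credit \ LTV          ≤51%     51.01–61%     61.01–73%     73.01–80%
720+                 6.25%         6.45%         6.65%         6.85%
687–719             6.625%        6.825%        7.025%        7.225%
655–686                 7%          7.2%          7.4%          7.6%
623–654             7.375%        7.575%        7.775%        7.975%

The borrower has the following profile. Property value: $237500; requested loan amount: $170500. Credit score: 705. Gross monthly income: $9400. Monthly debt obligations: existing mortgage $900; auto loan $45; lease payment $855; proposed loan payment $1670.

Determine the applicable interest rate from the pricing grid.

Credit score 705 ≥ 623; Total monthly debts = (900 + 45 + 855 + 1,670) = 3,470. DTI: 3,470 ÷ 9,400 = 36.9%, within the 38% cap
LTV: 170,500 ÷ 237,500 = 71.8%, within 80% cap
Row: 705 falls in 687–719. Column: 71.8% falls in 61.01–73%. Rate = 7.025%.

7.025%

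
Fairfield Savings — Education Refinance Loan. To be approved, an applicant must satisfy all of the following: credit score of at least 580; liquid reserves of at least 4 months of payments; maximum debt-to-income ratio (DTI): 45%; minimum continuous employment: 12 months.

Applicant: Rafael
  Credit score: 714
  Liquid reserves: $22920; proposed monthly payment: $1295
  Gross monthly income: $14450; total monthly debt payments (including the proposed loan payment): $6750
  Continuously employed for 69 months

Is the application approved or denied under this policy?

Credit score 714 ≥ 580 (meets)
Liquid reserves cover 22,920/1,295 = 17.7 months — ≥ 4 required
DTI = 6,750/14,450 = 46.7% > 45%
Employment 69 ≥ 12 months
Fails on DTI.

Denied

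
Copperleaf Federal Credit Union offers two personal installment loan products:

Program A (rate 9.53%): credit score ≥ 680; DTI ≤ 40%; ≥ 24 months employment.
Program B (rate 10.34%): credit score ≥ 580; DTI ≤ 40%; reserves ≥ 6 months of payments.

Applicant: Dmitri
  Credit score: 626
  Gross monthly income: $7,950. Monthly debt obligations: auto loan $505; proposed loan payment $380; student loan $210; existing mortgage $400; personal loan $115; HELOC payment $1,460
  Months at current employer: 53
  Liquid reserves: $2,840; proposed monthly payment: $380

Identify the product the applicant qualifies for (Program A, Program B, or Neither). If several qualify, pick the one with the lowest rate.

Program B

Total debts = (505 + 380 + 210 + 400 + 115 + 1,460) = 3,070; DTI = 3,070/7,950 = 38.6%.
Reserves = 2,840/380 = 7.5 months.
Program A: score 626 < 680; DTI 38.6% ≤ 40%; employment 53 ≥ 24 mo → does not qualify.
Program B: score 626 ≥ 580; DTI 38.6% ≤ 40%; reserves 7.5 ≥ 6 mo → qualifies.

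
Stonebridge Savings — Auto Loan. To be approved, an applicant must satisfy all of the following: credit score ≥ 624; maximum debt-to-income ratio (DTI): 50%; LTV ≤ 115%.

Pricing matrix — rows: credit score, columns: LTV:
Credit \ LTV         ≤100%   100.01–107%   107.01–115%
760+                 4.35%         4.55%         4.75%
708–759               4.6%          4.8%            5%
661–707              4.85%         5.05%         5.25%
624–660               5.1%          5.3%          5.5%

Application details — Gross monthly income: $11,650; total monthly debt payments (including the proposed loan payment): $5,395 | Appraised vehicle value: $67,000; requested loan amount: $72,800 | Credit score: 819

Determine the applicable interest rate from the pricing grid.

Credit score 819 ≥ 624; Debt-to-income = 5,395/11,650 = 46.3% — meets 50% limit
LTV = 72,800/67,000 = 108.7% ≤ 115%
Row: 819 falls in 760+. Column: 108.7% falls in 107.01–115%. Rate = 4.75%.

4.75%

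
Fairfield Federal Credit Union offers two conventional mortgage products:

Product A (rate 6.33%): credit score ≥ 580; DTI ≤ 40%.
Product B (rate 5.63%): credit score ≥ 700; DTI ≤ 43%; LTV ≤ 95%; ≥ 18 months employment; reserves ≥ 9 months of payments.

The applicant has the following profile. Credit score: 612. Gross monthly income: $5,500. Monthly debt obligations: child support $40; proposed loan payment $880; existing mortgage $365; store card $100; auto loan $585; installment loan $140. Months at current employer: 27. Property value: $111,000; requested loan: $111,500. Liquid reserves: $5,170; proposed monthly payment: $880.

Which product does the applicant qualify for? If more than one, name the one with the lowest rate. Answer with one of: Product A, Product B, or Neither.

Total debts = (40 + 880 + 365 + 100 + 585 + 140) = 2,110; DTI = 2,110/5,500 = 38.4%.
LTV = 111,500/111,000 = 100.5%.
Reserves = 5,170/880 = 5.9 months.
Product A: score 612 ≥ 580; DTI 38.4% ≤ 40% → qualifies.
Product B: score 612 < 700; DTI 38.4% ≤ 43%; LTV 100.5% > 95%; employment 27 ≥ 18 mo; reserves 5.9 < 9 mo → does not qualify.

Product A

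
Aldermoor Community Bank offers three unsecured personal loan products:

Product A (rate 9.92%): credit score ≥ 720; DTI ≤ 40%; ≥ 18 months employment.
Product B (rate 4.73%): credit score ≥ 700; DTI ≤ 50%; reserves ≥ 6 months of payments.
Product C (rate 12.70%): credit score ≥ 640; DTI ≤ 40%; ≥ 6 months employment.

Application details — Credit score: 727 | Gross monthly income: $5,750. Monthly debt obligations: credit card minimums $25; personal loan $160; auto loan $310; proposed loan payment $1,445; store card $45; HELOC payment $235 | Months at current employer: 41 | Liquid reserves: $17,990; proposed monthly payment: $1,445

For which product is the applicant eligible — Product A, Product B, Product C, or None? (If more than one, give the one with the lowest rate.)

Total debts = (25 + 160 + 310 + 1,445 + 45 + 235) = 2,220; DTI = 2,220/5,750 = 38.6%.
Reserves = 17,990/1,445 = 12.4 months.
Product A: score 727 ≥ 720; DTI 38.6% ≤ 40%; employment 41 ≥ 18 mo → qualifies.
Product B: score 727 ≥ 700; DTI 38.6% ≤ 50%; reserves 12.4 ≥ 6 mo → qualifies.
Product C: score 727 ≥ 640; DTI 38.6% ≤ 40%; employment 41 ≥ 6 mo → qualifies.
Qualifying: Product A, Product B, Product C. Lowest rate is 4.73% → Product B.

Product B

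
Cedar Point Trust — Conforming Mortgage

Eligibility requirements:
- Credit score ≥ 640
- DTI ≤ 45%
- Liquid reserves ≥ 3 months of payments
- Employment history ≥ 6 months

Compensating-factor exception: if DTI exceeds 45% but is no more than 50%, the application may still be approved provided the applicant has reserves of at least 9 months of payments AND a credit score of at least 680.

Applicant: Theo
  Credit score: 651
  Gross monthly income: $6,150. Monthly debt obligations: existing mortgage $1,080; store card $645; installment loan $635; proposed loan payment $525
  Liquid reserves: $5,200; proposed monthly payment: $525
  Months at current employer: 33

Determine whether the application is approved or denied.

Credit score 651 ≥ 640 (meets base)
Total debts = (1,080 + 645 + 635 + 525) = 2,885. DTI = 2,885/6,150 = 46.9% > 45% — standard DTI limit exceeded.
Reserves: 5,200 ÷ 525 = 9.9 months (meets 3-month minimum)
Employment 33 ≥ 6 months
DTI 46.9% is within the 45%–50% exception band; checking compensating factors.
Reserves 9.9 ≥ 9 months; credit score 651 < 680.
Override conditions not both satisfied; exception does not apply.

Denied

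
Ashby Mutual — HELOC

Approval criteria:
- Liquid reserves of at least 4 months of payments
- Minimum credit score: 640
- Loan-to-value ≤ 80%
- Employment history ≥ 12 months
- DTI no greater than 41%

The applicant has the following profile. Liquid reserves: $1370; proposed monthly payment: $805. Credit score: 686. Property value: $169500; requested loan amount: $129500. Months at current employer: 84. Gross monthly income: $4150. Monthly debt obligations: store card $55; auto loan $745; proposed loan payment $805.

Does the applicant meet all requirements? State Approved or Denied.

Denied

Reserves = 1,370/805 = 1.7 months < 4
Credit score 686 ≥ 640 (meets)
LTV: 129,500 ÷ 169,500 = 76.4%, within 80% cap
Employment 84 ≥ 12 months
Total monthly debts = (55 + 745 + 805) = 1,605. DTI = 1,605/4,150 = 38.7% ≤ 41%
Fails on reserves.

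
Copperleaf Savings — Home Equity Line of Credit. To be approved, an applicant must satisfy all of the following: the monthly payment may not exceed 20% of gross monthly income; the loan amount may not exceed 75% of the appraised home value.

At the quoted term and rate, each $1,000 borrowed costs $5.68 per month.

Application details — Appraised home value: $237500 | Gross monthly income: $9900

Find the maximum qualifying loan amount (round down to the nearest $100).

$178,100

Payment cap: 20% × $9,900 = $1,980/month.
At $5.68 per $1,000, that supports 1,980/5.68 × 1,000 ≈ $348,591 → $348,500.
LTV cap: 75% × $237,500 = $178,125 → $178,100.
Binding constraint: loan-to-value.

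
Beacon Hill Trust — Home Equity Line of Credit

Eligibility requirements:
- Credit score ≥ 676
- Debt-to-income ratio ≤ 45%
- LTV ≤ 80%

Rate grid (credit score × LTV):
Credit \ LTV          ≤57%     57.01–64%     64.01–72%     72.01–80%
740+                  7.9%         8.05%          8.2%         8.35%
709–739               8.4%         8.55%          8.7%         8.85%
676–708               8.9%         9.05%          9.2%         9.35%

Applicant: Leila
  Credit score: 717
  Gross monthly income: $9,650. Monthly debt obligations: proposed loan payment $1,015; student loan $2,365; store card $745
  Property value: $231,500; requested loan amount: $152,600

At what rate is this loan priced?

8.7%

Credit score 717 ≥ 676; Total monthly debts = (1,015 + 2,365 + 745) = 4,125. DTI: 4,125 ÷ 9,650 = 42.7%, within the 45% cap
LTV = 152,600/231,500 = 65.9% ≤ 80%
Credit 717 → row 709–739; LTV 65.9% → column 64.01–72%. Grid cell → 8.7%.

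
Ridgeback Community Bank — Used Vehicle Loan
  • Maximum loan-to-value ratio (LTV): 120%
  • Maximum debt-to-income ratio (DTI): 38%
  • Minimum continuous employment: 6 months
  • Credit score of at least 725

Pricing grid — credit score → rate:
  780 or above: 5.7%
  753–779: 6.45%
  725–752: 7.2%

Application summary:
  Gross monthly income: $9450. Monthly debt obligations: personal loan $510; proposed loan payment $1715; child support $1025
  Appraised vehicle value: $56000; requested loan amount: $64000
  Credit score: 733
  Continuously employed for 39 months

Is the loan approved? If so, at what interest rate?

Approved at 7.2%

Credit score 733 ≥ 725 (meets minimum)
Total monthly debts = (510 + 1,715 + 1,025) = 3,250. DTI = 3,250/9,450 = 34.4% ≤ 38%
Employment 39 ≥ 6 months
LTV: 64,000 ÷ 56,000 = 114.3%, within 120% cap
All requirements met. Score 733 falls in the 725–752 tier → 7.2%.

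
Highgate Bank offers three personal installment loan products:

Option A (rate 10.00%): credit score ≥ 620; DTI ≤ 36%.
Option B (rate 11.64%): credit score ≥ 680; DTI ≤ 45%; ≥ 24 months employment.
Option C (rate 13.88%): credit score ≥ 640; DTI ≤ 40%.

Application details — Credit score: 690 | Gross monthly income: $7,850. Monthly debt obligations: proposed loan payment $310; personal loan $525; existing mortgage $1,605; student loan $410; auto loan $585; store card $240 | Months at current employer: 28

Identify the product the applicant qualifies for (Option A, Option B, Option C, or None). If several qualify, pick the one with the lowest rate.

None

Total debts = (310 + 525 + 1,605 + 410 + 585 + 240) = 3,675; DTI = 3,675/7,850 = 46.8%.
Option A: score 690 ≥ 620; DTI 46.8% > 36% → does not qualify.
Option B: score 690 ≥ 680; DTI 46.8% > 45%; employment 28 ≥ 24 mo → does not qualify.
Option C: score 690 ≥ 640; DTI 46.8% > 40% → does not qualify.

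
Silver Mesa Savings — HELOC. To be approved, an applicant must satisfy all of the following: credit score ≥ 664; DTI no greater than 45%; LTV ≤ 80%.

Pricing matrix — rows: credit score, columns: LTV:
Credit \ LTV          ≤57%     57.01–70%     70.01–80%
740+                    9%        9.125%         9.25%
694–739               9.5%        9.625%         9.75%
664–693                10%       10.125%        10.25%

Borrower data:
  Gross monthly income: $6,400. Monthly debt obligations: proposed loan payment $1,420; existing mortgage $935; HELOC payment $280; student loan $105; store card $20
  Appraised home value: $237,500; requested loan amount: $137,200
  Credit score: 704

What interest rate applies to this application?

9.625%

Credit score 704 ≥ 664; Total monthly debts = (1,420 + 935 + 280 + 105 + 20) = 2,760. Debt-to-income = 2,760/6,400 = 43.1% — meets 45% limit
LTV: 137,200 ÷ 237,500 = 57.8%, within 80% cap
Credit 704 → row 694–739; LTV 57.8% → column 57.01–70%. Grid cell → 9.625%.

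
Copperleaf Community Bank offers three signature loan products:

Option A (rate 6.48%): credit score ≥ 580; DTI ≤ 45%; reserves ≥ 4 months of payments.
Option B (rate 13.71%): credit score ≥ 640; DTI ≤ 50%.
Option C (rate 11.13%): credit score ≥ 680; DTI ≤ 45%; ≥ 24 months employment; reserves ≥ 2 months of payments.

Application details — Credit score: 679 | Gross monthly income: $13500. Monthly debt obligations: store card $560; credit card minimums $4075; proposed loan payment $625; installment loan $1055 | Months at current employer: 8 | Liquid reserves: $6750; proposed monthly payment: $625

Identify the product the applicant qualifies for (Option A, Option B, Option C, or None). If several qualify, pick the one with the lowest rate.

Option B

Total debts = (560 + 4,075 + 625 + 1,055) = 6,315; DTI = 6,315/13,500 = 46.8%.
Reserves = 6,750/625 = 10.8 months.
Option A: score 679 ≥ 580; DTI 46.8% > 45%; reserves 10.8 ≥ 4 mo → does not qualify.
Option B: score 679 ≥ 640; DTI 46.8% ≤ 50% → qualifies.
Option C: score 679 < 680; DTI 46.8% > 45%; employment 8 < 24 mo; reserves 10.8 ≥ 2 mo → does not qualify.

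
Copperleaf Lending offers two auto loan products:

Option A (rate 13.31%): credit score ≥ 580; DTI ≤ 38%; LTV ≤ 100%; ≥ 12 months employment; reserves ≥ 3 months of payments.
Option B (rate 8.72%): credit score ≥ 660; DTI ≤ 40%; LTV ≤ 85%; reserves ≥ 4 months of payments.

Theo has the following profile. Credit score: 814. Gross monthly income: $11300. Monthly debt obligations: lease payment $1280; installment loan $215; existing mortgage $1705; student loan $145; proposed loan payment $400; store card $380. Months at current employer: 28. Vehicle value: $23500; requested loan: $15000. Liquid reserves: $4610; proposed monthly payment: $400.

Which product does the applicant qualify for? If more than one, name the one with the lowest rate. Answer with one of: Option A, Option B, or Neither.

Option B

Total debts = (1,280 + 215 + 1,705 + 145 + 400 + 380) = 4,125; DTI = 4,125/11,300 = 36.5%.
LTV = 15,000/23,500 = 63.8%.
Reserves = 4,610/400 = 11.5 months.
Option A: score 814 ≥ 580; DTI 36.5% ≤ 38%; LTV 63.8% ≤ 100%; employment 28 ≥ 12 mo; reserves 11.5 ≥ 3 mo → qualifies.
Option B: score 814 ≥ 660; DTI 36.5% ≤ 40%; LTV 63.8% ≤ 85%; reserves 11.5 ≥ 4 mo → qualifies.
Qualifying: Option A, Option B. Lowest rate is 8.72% → Option B.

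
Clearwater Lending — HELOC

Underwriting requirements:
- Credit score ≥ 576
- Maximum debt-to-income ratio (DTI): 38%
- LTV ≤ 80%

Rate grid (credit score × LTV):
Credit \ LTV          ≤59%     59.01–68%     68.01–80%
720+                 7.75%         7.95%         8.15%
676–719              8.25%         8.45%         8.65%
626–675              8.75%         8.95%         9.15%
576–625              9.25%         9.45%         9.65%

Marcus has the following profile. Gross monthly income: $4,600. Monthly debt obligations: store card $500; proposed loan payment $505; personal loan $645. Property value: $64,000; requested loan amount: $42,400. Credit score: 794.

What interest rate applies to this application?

7.95%

Credit score 794 ≥ 576; Total monthly debts = (500 + 505 + 645) = 1,650. Debt-to-income = 1,650/4,600 = 35.9% — meets 38% limit
LTV = 42,400/64,000 = 66.2% ≤ 80%
Score 794 is in the 720+ band; LTV 66.2% is in the 59.01–68% band → 7.95%.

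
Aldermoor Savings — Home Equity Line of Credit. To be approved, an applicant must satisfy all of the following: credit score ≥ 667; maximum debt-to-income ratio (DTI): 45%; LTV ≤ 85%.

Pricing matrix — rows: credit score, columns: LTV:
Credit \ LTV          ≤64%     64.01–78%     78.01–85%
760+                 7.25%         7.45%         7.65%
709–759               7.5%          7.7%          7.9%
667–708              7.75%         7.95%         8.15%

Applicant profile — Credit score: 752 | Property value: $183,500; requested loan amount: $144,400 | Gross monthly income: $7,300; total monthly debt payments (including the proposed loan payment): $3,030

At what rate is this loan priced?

Credit score 752 ≥ 667; Debt-to-income = 3,030/7,300 = 41.5% — meets 45% limit
LTV = 144,400/183,500 = 78.7% ≤ 85%
Credit 752 → row 709–759; LTV 78.7% → column 78.01–85%. Grid cell → 7.9%.

7.9%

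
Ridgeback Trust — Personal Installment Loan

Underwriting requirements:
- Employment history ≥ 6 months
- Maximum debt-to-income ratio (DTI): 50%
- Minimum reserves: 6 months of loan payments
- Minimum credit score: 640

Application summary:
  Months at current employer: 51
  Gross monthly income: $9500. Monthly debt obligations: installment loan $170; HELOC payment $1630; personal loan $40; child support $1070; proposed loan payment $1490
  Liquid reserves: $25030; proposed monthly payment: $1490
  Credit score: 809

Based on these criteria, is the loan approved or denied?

Employment 51 ≥ 6 months
Total monthly debts = (170 + 1,630 + 40 + 1,070 + 1,490) = 4,400. DTI = 4,400/9,500 = 46.3% ≤ 50%
Liquid reserves cover 25,030/1,490 = 16.8 months — ≥ 6 required
Credit score 809 ≥ 640 (meets)
All criteria satisfied.

Approved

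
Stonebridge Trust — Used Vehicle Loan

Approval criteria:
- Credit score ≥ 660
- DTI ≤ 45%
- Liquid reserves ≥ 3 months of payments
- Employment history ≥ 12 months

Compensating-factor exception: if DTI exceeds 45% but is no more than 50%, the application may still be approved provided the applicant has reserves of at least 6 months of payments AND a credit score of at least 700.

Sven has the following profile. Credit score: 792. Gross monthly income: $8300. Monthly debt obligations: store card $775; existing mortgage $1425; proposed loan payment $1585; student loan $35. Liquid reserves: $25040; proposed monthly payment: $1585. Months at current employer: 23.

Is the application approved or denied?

Credit score 792 ≥ 660 (meets base)
Total debts = (775 + 1,425 + 1,585 + 35) = 3,820. DTI: 3,820 ÷ 8,300 = 46%, over the 45% base limit.
Liquid reserves cover 25,040/1,585 = 15.8 months — ≥ 3 required
Employment 23 ≥ 12 months
DTI 46% is within the 45%–50% exception band; checking compensating factors.
Reserves 15.8 ≥ 6 months; credit score 792 ≥ 700.
Both compensating conditions met → exception applies.

Approved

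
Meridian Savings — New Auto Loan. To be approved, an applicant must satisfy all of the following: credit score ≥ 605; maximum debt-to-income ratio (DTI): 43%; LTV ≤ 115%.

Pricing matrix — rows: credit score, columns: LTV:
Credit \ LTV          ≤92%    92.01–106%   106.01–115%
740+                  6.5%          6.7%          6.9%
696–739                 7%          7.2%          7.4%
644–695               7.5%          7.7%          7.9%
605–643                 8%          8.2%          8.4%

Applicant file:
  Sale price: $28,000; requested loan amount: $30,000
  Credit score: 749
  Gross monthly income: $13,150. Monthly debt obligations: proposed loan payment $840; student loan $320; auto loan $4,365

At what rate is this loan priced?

6.9%

Credit score 749 ≥ 605; Total monthly debts = (840 + 320 + 4,365) = 5,525. DTI = 5,525/13,150 = 42% ≤ 43%
Loan-to-value = 30,000/28,000 = 107.1% — pass (115% max)
Score 749 is in the 740+ band; LTV 107.1% is in the 106.01–115% band → 6.9%.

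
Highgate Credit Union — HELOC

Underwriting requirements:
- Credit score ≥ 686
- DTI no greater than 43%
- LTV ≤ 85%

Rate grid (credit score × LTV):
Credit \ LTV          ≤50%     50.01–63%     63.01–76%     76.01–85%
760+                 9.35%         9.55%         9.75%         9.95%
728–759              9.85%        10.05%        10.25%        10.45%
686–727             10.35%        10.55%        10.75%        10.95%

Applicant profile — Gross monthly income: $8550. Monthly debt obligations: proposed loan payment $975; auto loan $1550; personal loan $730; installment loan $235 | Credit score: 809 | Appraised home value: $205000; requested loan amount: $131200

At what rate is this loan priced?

Credit score 809 ≥ 686; Total monthly debts = (975 + 1,550 + 730 + 235) = 3,490. Debt-to-income = 3,490/8,550 = 40.8% — meets 43% limit
Loan-to-value = 131,200/205,000 = 64% — pass (85% max)
Row: 809 falls in 760+. Column: 64% falls in 63.01–76%. Rate = 9.75%.

9.75%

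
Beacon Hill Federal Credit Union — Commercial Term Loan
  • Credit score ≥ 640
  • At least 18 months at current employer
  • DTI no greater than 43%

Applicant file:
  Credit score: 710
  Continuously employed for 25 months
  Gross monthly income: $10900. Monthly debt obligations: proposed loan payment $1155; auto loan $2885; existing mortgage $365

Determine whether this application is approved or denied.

Credit score 710 ≥ 640 (meets)
Employment 25 ≥ 18 months
Total monthly debts = (1,155 + 2,885 + 365) = 4,405. Debt-to-income = 4,405/10,900 = 40.4% — meets 43% limit
All criteria satisfied.

Approved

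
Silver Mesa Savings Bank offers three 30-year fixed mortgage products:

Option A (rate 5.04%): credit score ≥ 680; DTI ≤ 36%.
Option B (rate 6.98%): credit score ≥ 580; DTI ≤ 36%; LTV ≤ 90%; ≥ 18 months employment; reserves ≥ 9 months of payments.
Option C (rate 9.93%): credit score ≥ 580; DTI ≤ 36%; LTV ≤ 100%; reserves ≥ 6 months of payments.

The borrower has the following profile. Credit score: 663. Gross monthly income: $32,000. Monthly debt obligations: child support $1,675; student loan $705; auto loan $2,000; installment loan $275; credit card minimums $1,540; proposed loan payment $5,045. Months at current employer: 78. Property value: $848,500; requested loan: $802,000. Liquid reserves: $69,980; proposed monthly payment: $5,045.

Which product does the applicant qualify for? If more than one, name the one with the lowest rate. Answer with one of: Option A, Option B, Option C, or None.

Option C

Total debts = (1,675 + 705 + 2,000 + 275 + 1,540 + 5,045) = 11,240; DTI = 11,240/32,000 = 35.1%.
LTV = 802,000/848,500 = 94.5%.
Reserves = 69,980/5,045 = 13.9 months.
Option A: score 663 < 680; DTI 35.1% ≤ 36% → does not qualify.
Option B: score 663 ≥ 580; DTI 35.1% ≤ 36%; LTV 94.5% > 90%; employment 78 ≥ 18 mo; reserves 13.9 ≥ 9 mo → does not qualify.
Option C: score 663 ≥ 580; DTI 35.1% ≤ 36%; LTV 94.5% ≤ 100%; reserves 13.9 ≥ 6 mo → qualifies.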